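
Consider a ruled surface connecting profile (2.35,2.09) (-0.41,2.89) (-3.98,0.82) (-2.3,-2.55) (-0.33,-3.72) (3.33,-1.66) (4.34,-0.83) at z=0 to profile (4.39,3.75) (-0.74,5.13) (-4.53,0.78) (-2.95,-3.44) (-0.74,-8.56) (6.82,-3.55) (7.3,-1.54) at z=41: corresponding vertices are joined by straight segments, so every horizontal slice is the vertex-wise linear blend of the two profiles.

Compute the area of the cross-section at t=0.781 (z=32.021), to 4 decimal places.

Cross-section at t=0.781: each vertex is (1-t)·p0[i] + t·p1[i].
  v1: (1-0.781)·(2.35,2.09) + 0.781·(4.39,3.75) = (3.9432,3.3865)
  v2: (1-0.781)·(-0.41,2.89) + 0.781·(-0.74,5.13) = (-0.6677,4.6394)
  v3: (1-0.781)·(-3.98,0.82) + 0.781·(-4.53,0.78) = (-4.4096,0.7888)
  v4: (1-0.781)·(-2.3,-2.55) + 0.781·(-2.95,-3.44) = (-2.8077,-3.2451)
  v5: (1-0.781)·(-0.33,-3.72) + 0.781·(-0.74,-8.56) = (-0.6502,-7.5000)
  v6: (1-0.781)·(3.33,-1.66) + 0.781·(6.82,-3.55) = (6.0557,-3.1361)
  v7: (1-0.781)·(4.34,-0.83) + 0.781·(7.3,-1.54) = (6.6518,-1.3845)
Shoelace sum Σ(x_i·y_{i+1} − x_{i+1}·y_i):
  i=1: 3.9432·4.6394 − -0.6677·3.3865 = +20.5557 (running +20.5557)
  i=2: -0.6677·0.7888 − -4.4096·4.6394 = +19.9312 (running +40.4868)
  i=3: -4.4096·-3.2451 − -2.8077·0.7888 = +16.5239 (running +57.0108)
  i=4: -2.8077·-7.5000 − -0.6502·-3.2451 = +18.9475 (running +75.9583)
  i=5: -0.6502·-3.1361 − 6.0557·-7.5000 = +47.4570 (running +123.4153)
  i=6: 6.0557·-1.3845 − 6.6518·-3.1361 = +12.4764 (running +135.8917)
  i=7: 6.6518·3.3865 − 3.9432·-1.3845 = +27.9854 (running +163.8770)
Area = |Σ|/2 = |163.8770|/2 = 81.9385

Area at t=0.781: 81.9385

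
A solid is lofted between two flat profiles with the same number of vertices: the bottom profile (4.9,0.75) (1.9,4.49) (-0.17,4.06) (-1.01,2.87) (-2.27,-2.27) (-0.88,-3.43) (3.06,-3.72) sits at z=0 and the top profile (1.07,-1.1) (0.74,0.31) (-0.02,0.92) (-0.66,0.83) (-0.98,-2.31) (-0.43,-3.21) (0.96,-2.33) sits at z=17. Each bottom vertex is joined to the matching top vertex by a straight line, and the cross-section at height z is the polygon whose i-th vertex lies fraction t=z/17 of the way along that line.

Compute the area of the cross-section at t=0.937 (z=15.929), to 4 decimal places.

Area at t=0.937: 7.4458

Cross-section at t=0.937: each vertex is (1-t)·p0[i] + t·p1[i].
  v1: (1-0.937)·(4.9,0.75) + 0.937·(1.07,-1.1) = (1.3113,-0.9835)
  v2: (1-0.937)·(1.9,4.49) + 0.937·(0.74,0.31) = (0.8131,0.5733)
  v3: (1-0.937)·(-0.17,4.06) + 0.937·(-0.02,0.92) = (-0.0294,1.1178)
  v4: (1-0.937)·(-1.01,2.87) + 0.937·(-0.66,0.83) = (-0.6821,0.9585)
  v5: (1-0.937)·(-2.27,-2.27) + 0.937·(-0.98,-2.31) = (-1.0613,-2.3075)
  v6: (1-0.937)·(-0.88,-3.43) + 0.937·(-0.43,-3.21) = (-0.4583,-3.2239)
  v7: (1-0.937)·(3.06,-3.72) + 0.937·(0.96,-2.33) = (1.0923,-2.4176)
Shoelace sum Σ(x_i·y_{i+1} − x_{i+1}·y_i):
  i=1: 1.3113·0.5733 − 0.8131·-0.9835 = +1.5514 (running +1.5514)
  i=2: 0.8131·1.1178 − -0.0294·0.5733 = +0.9258 (running +2.4772)
  i=3: -0.0294·0.9585 − -0.6821·1.1178 = +0.7342 (running +3.2114)
  i=4: -0.6821·-2.3075 − -1.0613·0.9585 = +2.5911 (running +5.8024)
  i=5: -1.0613·-3.2239 − -0.4583·-2.3075 = +2.3638 (running +8.1662)
  i=6: -0.4583·-2.4176 − 1.0923·-3.2239 = +4.6295 (running +12.7957)
  i=7: 1.0923·-0.9835 − 1.3113·-2.4176 = +2.0959 (running +14.8916)
Area = |Σ|/2 = |14.8916|/2 = 7.4458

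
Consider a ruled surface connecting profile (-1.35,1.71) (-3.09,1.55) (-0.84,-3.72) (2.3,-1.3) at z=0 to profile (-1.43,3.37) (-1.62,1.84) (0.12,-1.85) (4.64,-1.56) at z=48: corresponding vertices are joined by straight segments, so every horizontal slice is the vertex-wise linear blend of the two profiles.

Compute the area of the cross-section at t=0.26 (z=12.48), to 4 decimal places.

Cross-section at t=0.26: each vertex is (1-t)·p0[i] + t·p1[i].
  v1: (1-0.26)·(-1.35,1.71) + 0.26·(-1.43,3.37) = (-1.3708,2.1416)
  v2: (1-0.26)·(-3.09,1.55) + 0.26·(-1.62,1.84) = (-2.7078,1.6254)
  v3: (1-0.26)·(-0.84,-3.72) + 0.26·(0.12,-1.85) = (-0.5904,-3.2338)
  v4: (1-0.26)·(2.3,-1.3) + 0.26·(4.64,-1.56) = (2.9084,-1.3676)
Shoelace sum Σ(x_i·y_{i+1} − x_{i+1}·y_i):
  i=1: -1.3708·1.6254 − -2.7078·2.1416 = +3.5709 (running +3.5709)
  i=2: -2.7078·-3.2338 − -0.5904·1.6254 = +9.7161 (running +13.2870)
  i=3: -0.5904·-1.3676 − 2.9084·-3.2338 = +10.2126 (running +23.4997)
  i=4: 2.9084·2.1416 − -1.3708·-1.3676 = +4.3539 (running +27.8536)
Area = |Σ|/2 = |27.8536|/2 = 13.9268

Area at t=0.26: 13.9268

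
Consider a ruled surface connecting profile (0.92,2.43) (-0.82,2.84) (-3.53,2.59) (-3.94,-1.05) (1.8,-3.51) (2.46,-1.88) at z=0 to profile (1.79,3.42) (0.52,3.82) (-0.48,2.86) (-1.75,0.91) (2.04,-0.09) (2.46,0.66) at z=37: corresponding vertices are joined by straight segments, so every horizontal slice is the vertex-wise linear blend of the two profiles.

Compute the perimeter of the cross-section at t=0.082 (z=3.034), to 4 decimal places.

Perimeter at t=0.082: 20.0409

Cross-section at t=0.082: each vertex is (1-t)·p0[i] + t·p1[i].
  v1: (1-0.082)·(0.92,2.43) + 0.082·(1.79,3.42) = (0.9913,2.5112)
  v2: (1-0.082)·(-0.82,2.84) + 0.082·(0.52,3.82) = (-0.7101,2.9204)
  v3: (1-0.082)·(-3.53,2.59) + 0.082·(-0.48,2.86) = (-3.2799,2.6121)
  v4: (1-0.082)·(-3.94,-1.05) + 0.082·(-1.75,0.91) = (-3.7604,-0.8893)
  v5: (1-0.082)·(1.8,-3.51) + 0.082·(2.04,-0.09) = (1.8197,-3.2296)
  v6: (1-0.082)·(2.46,-1.88) + 0.082·(2.46,0.66) = (2.4600,-1.6717)
Perimeter = Σ |v_{i+1} − v_i|:
  edge 1→2: √(-1.7015² + 0.4092²) = 1.7500 (running 1.7500)
  edge 2→3: √(-2.5698² + -0.3082²) = 2.5882 (running 4.3382)
  edge 3→4: √(-0.4805² + -3.5014²) = 3.5342 (running 7.8724)
  edge 4→5: √(5.5801² + -2.3403²) = 6.0510 (running 13.9234)
  edge 5→6: √(0.6403² + 1.5578²) = 1.6843 (running 15.6077)
  edge 6→1: √(-1.4687² + 4.1829²) = 4.4332 (running 20.0409)
Perimeter = 20.0409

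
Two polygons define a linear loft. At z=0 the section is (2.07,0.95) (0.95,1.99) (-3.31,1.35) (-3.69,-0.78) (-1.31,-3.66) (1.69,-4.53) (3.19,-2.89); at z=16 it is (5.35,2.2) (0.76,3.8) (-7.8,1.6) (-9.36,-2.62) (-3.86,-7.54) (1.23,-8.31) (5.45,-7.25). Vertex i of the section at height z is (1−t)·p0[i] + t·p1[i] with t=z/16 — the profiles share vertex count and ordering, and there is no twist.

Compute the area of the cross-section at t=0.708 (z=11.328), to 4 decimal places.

Area at t=0.708: 98.0482

Cross-section at t=0.708: each vertex is (1-t)·p0[i] + t·p1[i].
  v1: (1-0.708)·(2.07,0.95) + 0.708·(5.35,2.2) = (4.3922,1.8350)
  v2: (1-0.708)·(0.95,1.99) + 0.708·(0.76,3.8) = (0.8155,3.2715)
  v3: (1-0.708)·(-3.31,1.35) + 0.708·(-7.8,1.6) = (-6.4889,1.5270)
  v4: (1-0.708)·(-3.69,-0.78) + 0.708·(-9.36,-2.62) = (-7.7044,-2.0827)
  v5: (1-0.708)·(-1.31,-3.66) + 0.708·(-3.86,-7.54) = (-3.1154,-6.4070)
  v6: (1-0.708)·(1.69,-4.53) + 0.708·(1.23,-8.31) = (1.3643,-7.2062)
  v7: (1-0.708)·(3.19,-2.89) + 0.708·(5.45,-7.25) = (4.7901,-5.9769)
Shoelace sum Σ(x_i·y_{i+1} − x_{i+1}·y_i):
  i=1: 4.3922·3.2715 − 0.8155·1.8350 = +12.8727 (running +12.8727)
  i=2: 0.8155·1.5270 − -6.4889·3.2715 = +22.4736 (running +35.3463)
  i=3: -6.4889·-2.0827 − -7.7044·1.5270 = +25.2792 (running +60.6255)
  i=4: -7.7044·-6.4070 − -3.1154·-2.0827 = +42.8736 (running +103.4991)
  i=5: -3.1154·-7.2062 − 1.3643·-6.4070 = +31.1916 (running +134.6907)
  i=6: 1.3643·-5.9769 − 4.7901·-7.2062 = +26.3641 (running +161.0548)
  i=7: 4.7901·1.8350 − 4.3922·-5.9769 = +35.0417 (running +196.0965)
Area = |Σ|/2 = |196.0965|/2 = 98.0482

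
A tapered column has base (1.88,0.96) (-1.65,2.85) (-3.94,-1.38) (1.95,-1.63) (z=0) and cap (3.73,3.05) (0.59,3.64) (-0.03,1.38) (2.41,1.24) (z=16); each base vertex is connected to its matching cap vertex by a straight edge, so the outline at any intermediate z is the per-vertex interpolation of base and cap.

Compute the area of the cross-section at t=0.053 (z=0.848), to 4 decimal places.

Cross-section at t=0.053: each vertex is (1-t)·p0[i] + t·p1[i].
  v1: (1-0.053)·(1.88,0.96) + 0.053·(3.73,3.05) = (1.9780,1.0708)
  v2: (1-0.053)·(-1.65,2.85) + 0.053·(0.59,3.64) = (-1.5313,2.8919)
  v3: (1-0.053)·(-3.94,-1.38) + 0.053·(-0.03,1.38) = (-3.7328,-1.2337)
  v4: (1-0.053)·(1.95,-1.63) + 0.053·(2.41,1.24) = (1.9744,-1.4779)
Shoelace sum Σ(x_i·y_{i+1} − x_{i+1}·y_i):
  i=1: 1.9780·2.8919 − -1.5313·1.0708 = +7.3599 (running +7.3599)
  i=2: -1.5313·-1.2337 − -3.7328·2.8919 = +12.6839 (running +20.0438)
  i=3: -3.7328·-1.4779 − 1.9744·-1.2337 = +7.9525 (running +27.9962)
  i=4: 1.9744·1.0708 − 1.9780·-1.4779 = +5.0374 (running +33.0337)
Area = |Σ|/2 = |33.0337|/2 = 16.5168

Area at t=0.053: 16.5168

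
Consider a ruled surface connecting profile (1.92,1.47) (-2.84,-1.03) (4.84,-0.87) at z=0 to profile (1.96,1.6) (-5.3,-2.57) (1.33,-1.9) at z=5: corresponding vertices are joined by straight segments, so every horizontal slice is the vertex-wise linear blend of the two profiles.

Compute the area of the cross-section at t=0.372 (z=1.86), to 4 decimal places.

Cross-section at t=0.372: each vertex is (1-t)·p0[i] + t·p1[i].
  v1: (1-0.372)·(1.92,1.47) + 0.372·(1.96,1.6) = (1.9349,1.5184)
  v2: (1-0.372)·(-2.84,-1.03) + 0.372·(-5.3,-2.57) = (-3.7551,-1.6029)
  v3: (1-0.372)·(4.84,-0.87) + 0.372·(1.33,-1.9) = (3.5343,-1.2532)
Shoelace sum Σ(x_i·y_{i+1} − x_{i+1}·y_i):
  i=1: 1.9349·-1.6029 − -3.7551·1.5184 = +2.6002 (running +2.6002)
  i=2: -3.7551·-1.2532 − 3.5343·-1.6029 = +10.3708 (running +12.9710)
  i=3: 3.5343·1.5184 − 1.9349·-1.2532 = +7.7910 (running +20.7621)
Area = |Σ|/2 = |20.7621|/2 = 10.3810

Area at t=0.372: 10.3810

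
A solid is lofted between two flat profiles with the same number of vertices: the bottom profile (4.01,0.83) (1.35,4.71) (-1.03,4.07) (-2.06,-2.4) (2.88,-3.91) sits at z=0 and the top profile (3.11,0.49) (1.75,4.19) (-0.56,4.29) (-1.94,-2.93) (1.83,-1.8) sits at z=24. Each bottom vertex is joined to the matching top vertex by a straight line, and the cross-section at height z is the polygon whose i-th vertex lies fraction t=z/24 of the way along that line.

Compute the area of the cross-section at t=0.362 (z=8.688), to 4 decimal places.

Area at t=0.362: 31.2361

Cross-section at t=0.362: each vertex is (1-t)·p0[i] + t·p1[i].
  v1: (1-0.362)·(4.01,0.83) + 0.362·(3.11,0.49) = (3.6842,0.7069)
  v2: (1-0.362)·(1.35,4.71) + 0.362·(1.75,4.19) = (1.4948,4.5218)
  v3: (1-0.362)·(-1.03,4.07) + 0.362·(-0.56,4.29) = (-0.8599,4.1496)
  v4: (1-0.362)·(-2.06,-2.4) + 0.362·(-1.94,-2.93) = (-2.0166,-2.5919)
  v5: (1-0.362)·(2.88,-3.91) + 0.362·(1.83,-1.8) = (2.4999,-3.1462)
Shoelace sum Σ(x_i·y_{i+1} − x_{i+1}·y_i):
  i=1: 3.6842·4.5218 − 1.4948·0.7069 = +15.6024 (running +15.6024)
  i=2: 1.4948·4.1496 − -0.8599·4.5218 = +10.0910 (running +25.6933)
  i=3: -0.8599·-2.5919 − -2.0166·4.1496 = +10.5966 (running +36.2900)
  i=4: -2.0166·-3.1462 − 2.4999·-2.5919 = +12.8239 (running +49.1138)
  i=5: 2.4999·0.7069 − 3.6842·-3.1462 = +13.3584 (running +62.4722)
Area = |Σ|/2 = |62.4722|/2 = 31.2361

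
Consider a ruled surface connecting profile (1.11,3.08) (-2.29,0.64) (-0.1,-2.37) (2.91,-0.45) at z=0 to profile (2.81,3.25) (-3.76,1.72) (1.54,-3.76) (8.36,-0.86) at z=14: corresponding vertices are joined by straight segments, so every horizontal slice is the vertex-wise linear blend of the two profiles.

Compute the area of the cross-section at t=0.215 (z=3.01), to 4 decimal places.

Area at t=0.215: 20.2082

Cross-section at t=0.215: each vertex is (1-t)·p0[i] + t·p1[i].
  v1: (1-0.215)·(1.11,3.08) + 0.215·(2.81,3.25) = (1.4755,3.1166)
  v2: (1-0.215)·(-2.29,0.64) + 0.215·(-3.76,1.72) = (-2.6061,0.8722)
  v3: (1-0.215)·(-0.1,-2.37) + 0.215·(1.54,-3.76) = (0.2526,-2.6688)
  v4: (1-0.215)·(2.91,-0.45) + 0.215·(8.36,-0.86) = (4.0818,-0.5382)
Shoelace sum Σ(x_i·y_{i+1} − x_{i+1}·y_i):
  i=1: 1.4755·0.8722 − -2.6061·3.1166 = +9.4088 (running +9.4088)
  i=2: -2.6061·-2.6688 − 0.2526·0.8722 = +6.7348 (running +16.1437)
  i=3: 0.2526·-0.5382 − 4.0818·-2.6688 = +10.7576 (running +26.9013)
  i=4: 4.0818·3.1166 − 1.4755·-0.5382 = +13.5150 (running +40.4163)
Area = |Σ|/2 = |40.4163|/2 = 20.2082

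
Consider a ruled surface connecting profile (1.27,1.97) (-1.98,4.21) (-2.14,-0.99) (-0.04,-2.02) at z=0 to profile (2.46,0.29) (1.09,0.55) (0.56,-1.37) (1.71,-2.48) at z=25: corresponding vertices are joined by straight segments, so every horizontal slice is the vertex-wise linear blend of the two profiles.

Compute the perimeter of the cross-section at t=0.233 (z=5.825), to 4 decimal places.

Perimeter at t=0.233: 13.8103

Cross-section at t=0.233: each vertex is (1-t)·p0[i] + t·p1[i].
  v1: (1-0.233)·(1.27,1.97) + 0.233·(2.46,0.29) = (1.5473,1.5786)
  v2: (1-0.233)·(-1.98,4.21) + 0.233·(1.09,0.55) = (-1.2647,3.3572)
  v3: (1-0.233)·(-2.14,-0.99) + 0.233·(0.56,-1.37) = (-1.5109,-1.0785)
  v4: (1-0.233)·(-0.04,-2.02) + 0.233·(1.71,-2.48) = (0.3678,-2.1272)
Perimeter = Σ |v_{i+1} − v_i|:
  edge 1→2: √(-2.8120² + 1.7787²) = 3.3273 (running 3.3273)
  edge 2→3: √(-0.2462² + -4.4358²) = 4.4426 (running 7.7699)
  edge 3→4: √(1.8787² + -1.0486²) = 2.1515 (running 9.9214)
  edge 4→1: √(1.1795² + 3.7057²) = 3.8889 (running 13.8103)
Perimeter = 13.8103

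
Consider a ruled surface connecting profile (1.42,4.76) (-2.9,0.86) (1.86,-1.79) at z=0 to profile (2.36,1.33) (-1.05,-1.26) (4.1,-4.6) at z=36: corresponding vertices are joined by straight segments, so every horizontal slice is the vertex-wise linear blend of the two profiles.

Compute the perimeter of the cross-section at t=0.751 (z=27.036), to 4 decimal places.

Cross-section at t=0.751: each vertex is (1-t)·p0[i] + t·p1[i].
  v1: (1-0.751)·(1.42,4.76) + 0.751·(2.36,1.33) = (2.1259,2.1841)
  v2: (1-0.751)·(-2.9,0.86) + 0.751·(-1.05,-1.26) = (-1.5107,-0.7321)
  v3: (1-0.751)·(1.86,-1.79) + 0.751·(4.1,-4.6) = (3.5422,-3.9003)
Perimeter = Σ |v_{i+1} − v_i|:
  edge 1→2: √(-3.6366² + -2.9162²) = 4.6614 (running 4.6614)
  edge 2→3: √(5.0529² + -3.1682²) = 5.9640 (running 10.6254)
  edge 3→1: √(-1.4163² + 6.0844²) = 6.2470 (running 16.8725)
Perimeter = 16.8725

Perimeter at t=0.751: 16.8725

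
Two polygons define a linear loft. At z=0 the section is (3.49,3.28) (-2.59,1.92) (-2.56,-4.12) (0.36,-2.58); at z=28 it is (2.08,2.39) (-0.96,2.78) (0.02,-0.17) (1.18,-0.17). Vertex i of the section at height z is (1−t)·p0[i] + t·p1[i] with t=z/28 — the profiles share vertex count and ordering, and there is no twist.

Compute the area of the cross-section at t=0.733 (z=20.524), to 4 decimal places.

Area at t=0.733: 9.7951

Cross-section at t=0.733: each vertex is (1-t)·p0[i] + t·p1[i].
  v1: (1-0.733)·(3.49,3.28) + 0.733·(2.08,2.39) = (2.4565,2.6276)
  v2: (1-0.733)·(-2.59,1.92) + 0.733·(-0.96,2.78) = (-1.3952,2.5504)
  v3: (1-0.733)·(-2.56,-4.12) + 0.733·(0.02,-0.17) = (-0.6689,-1.2247)
  v4: (1-0.733)·(0.36,-2.58) + 0.733·(1.18,-0.17) = (0.9611,-0.8135)
Shoelace sum Σ(x_i·y_{i+1} − x_{i+1}·y_i):
  i=1: 2.4565·2.5504 − -1.3952·2.6276 = +9.9310 (running +9.9310)
  i=2: -1.3952·-1.2247 − -0.6689·2.5504 = +3.4145 (running +13.3455)
  i=3: -0.6689·-0.8135 − 0.9611·-1.2247 = +1.7211 (running +15.0666)
  i=4: 0.9611·2.6276 − 2.4565·-0.8135 = +4.5236 (running +19.5902)
Area = |Σ|/2 = |19.5902|/2 = 9.7951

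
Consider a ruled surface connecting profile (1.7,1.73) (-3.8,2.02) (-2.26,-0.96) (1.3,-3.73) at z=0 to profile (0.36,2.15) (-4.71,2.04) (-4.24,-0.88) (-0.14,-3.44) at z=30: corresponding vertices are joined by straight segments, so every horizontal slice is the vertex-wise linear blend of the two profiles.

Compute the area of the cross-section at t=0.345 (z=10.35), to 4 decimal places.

Cross-section at t=0.345: each vertex is (1-t)·p0[i] + t·p1[i].
  v1: (1-0.345)·(1.7,1.73) + 0.345·(0.36,2.15) = (1.2377,1.8749)
  v2: (1-0.345)·(-3.8,2.02) + 0.345·(-4.71,2.04) = (-4.1139,2.0269)
  v3: (1-0.345)·(-2.26,-0.96) + 0.345·(-4.24,-0.88) = (-2.9431,-0.9324)
  v4: (1-0.345)·(1.3,-3.73) + 0.345·(-0.14,-3.44) = (0.8032,-3.6300)
Shoelace sum Σ(x_i·y_{i+1} − x_{i+1}·y_i):
  i=1: 1.2377·2.0269 − -4.1139·1.8749 = +10.2219 (running +10.2219)
  i=2: -4.1139·-0.9324 − -2.9431·2.0269 = +9.8012 (running +20.0232)
  i=3: -2.9431·-3.6300 − 0.8032·-0.9324 = +11.4322 (running +31.4554)
  i=4: 0.8032·1.8749 − 1.2377·-3.6300 = +5.9987 (running +37.4541)
Area = |Σ|/2 = |37.4541|/2 = 18.7270

Area at t=0.345: 18.7270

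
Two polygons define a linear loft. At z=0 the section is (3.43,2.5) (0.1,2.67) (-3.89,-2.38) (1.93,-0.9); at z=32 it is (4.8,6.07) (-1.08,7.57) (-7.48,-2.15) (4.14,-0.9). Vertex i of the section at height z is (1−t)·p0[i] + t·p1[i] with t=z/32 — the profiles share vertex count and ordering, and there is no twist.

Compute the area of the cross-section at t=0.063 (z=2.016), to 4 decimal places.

Area at t=0.063: 20.0034

Cross-section at t=0.063: each vertex is (1-t)·p0[i] + t·p1[i].
  v1: (1-0.063)·(3.43,2.5) + 0.063·(4.8,6.07) = (3.5163,2.7249)
  v2: (1-0.063)·(0.1,2.67) + 0.063·(-1.08,7.57) = (0.0257,2.9787)
  v3: (1-0.063)·(-3.89,-2.38) + 0.063·(-7.48,-2.15) = (-4.1162,-2.3655)
  v4: (1-0.063)·(1.93,-0.9) + 0.063·(4.14,-0.9) = (2.0692,-0.9000)
Shoelace sum Σ(x_i·y_{i+1} − x_{i+1}·y_i):
  i=1: 3.5163·2.9787 − 0.0257·2.7249 = +10.4041 (running +10.4041)
  i=2: 0.0257·-2.3655 − -4.1162·2.9787 = +12.2001 (running +22.6042)
  i=3: -4.1162·-0.9000 − 2.0692·-2.3655 = +8.5993 (running +31.2036)
  i=4: 2.0692·2.7249 − 3.5163·-0.9000 = +8.8031 (running +40.0067)
Area = |Σ|/2 = |40.0067|/2 = 20.0034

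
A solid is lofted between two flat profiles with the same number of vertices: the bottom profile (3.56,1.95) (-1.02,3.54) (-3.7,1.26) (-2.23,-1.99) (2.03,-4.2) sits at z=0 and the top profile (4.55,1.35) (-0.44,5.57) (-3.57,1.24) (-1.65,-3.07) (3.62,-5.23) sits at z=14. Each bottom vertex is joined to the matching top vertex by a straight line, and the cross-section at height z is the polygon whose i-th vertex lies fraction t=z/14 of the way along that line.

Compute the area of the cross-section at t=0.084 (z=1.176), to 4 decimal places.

Area at t=0.084: 35.9141

Cross-section at t=0.084: each vertex is (1-t)·p0[i] + t·p1[i].
  v1: (1-0.084)·(3.56,1.95) + 0.084·(4.55,1.35) = (3.6432,1.8996)
  v2: (1-0.084)·(-1.02,3.54) + 0.084·(-0.44,5.57) = (-0.9713,3.7105)
  v3: (1-0.084)·(-3.7,1.26) + 0.084·(-3.57,1.24) = (-3.6891,1.2583)
  v4: (1-0.084)·(-2.23,-1.99) + 0.084·(-1.65,-3.07) = (-2.1813,-2.0807)
  v5: (1-0.084)·(2.03,-4.2) + 0.084·(3.62,-5.23) = (2.1636,-4.2865)
Shoelace sum Σ(x_i·y_{i+1} − x_{i+1}·y_i):
  i=1: 3.6432·3.7105 − -0.9713·1.8996 = +15.3631 (running +15.3631)
  i=2: -0.9713·1.2583 − -3.6891·3.7105 = +12.4662 (running +27.8293)
  i=3: -3.6891·-2.0807 − -2.1813·1.2583 = +10.4207 (running +38.2500)
  i=4: -2.1813·-4.2865 − 2.1636·-2.0807 = +13.8519 (running +52.1018)
  i=5: 2.1636·1.8996 − 3.6432·-4.2865 = +19.7264 (running +71.8282)
Area = |Σ|/2 = |71.8282|/2 = 35.9141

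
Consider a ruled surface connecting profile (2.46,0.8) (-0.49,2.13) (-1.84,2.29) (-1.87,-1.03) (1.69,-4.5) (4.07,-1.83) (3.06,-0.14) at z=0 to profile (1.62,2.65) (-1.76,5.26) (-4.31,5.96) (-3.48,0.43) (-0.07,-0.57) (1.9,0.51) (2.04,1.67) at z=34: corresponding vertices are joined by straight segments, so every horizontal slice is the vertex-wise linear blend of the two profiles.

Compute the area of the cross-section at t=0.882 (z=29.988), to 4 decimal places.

Area at t=0.882: 25.6181

Cross-section at t=0.882: each vertex is (1-t)·p0[i] + t·p1[i].
  v1: (1-0.882)·(2.46,0.8) + 0.882·(1.62,2.65) = (1.7191,2.4317)
  v2: (1-0.882)·(-0.49,2.13) + 0.882·(-1.76,5.26) = (-1.6101,4.8907)
  v3: (1-0.882)·(-1.84,2.29) + 0.882·(-4.31,5.96) = (-4.0185,5.5269)
  v4: (1-0.882)·(-1.87,-1.03) + 0.882·(-3.48,0.43) = (-3.2900,0.2577)
  v5: (1-0.882)·(1.69,-4.5) + 0.882·(-0.07,-0.57) = (0.1377,-1.0337)
  v6: (1-0.882)·(4.07,-1.83) + 0.882·(1.9,0.51) = (2.1561,0.2339)
  v7: (1-0.882)·(3.06,-0.14) + 0.882·(2.04,1.67) = (2.1604,1.4564)
Shoelace sum Σ(x_i·y_{i+1} − x_{i+1}·y_i):
  i=1: 1.7191·4.8907 − -1.6101·2.4317 = +12.3230 (running +12.3230)
  i=2: -1.6101·5.5269 − -4.0185·4.8907 = +10.7542 (running +23.0772)
  i=3: -4.0185·0.2577 − -3.2900·5.5269 = +17.1481 (running +40.2253)
  i=4: -3.2900·-1.0337 − 0.1377·0.2577 = +3.3655 (running +43.5908)
  i=5: 0.1377·0.2339 − 2.1561·-1.0337 = +2.2610 (running +45.8518)
  i=6: 2.1561·1.4564 − 2.1604·0.2339 = +2.6349 (running +48.4867)
  i=7: 2.1604·2.4317 − 1.7191·1.4564 = +2.7496 (running +51.2363)
Area = |Σ|/2 = |51.2363|/2 = 25.6181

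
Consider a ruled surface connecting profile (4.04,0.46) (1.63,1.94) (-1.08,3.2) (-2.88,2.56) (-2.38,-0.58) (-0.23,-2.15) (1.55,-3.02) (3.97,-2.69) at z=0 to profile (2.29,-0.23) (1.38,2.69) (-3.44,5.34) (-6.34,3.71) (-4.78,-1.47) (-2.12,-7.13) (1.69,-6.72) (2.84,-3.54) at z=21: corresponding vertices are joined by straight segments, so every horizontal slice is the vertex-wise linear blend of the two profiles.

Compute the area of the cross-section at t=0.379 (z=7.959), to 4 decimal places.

Cross-section at t=0.379: each vertex is (1-t)·p0[i] + t·p1[i].
  v1: (1-0.379)·(4.04,0.46) + 0.379·(2.29,-0.23) = (3.3768,0.1985)
  v2: (1-0.379)·(1.63,1.94) + 0.379·(1.38,2.69) = (1.5353,2.2242)
  v3: (1-0.379)·(-1.08,3.2) + 0.379·(-3.44,5.34) = (-1.9744,4.0111)
  v4: (1-0.379)·(-2.88,2.56) + 0.379·(-6.34,3.71) = (-4.1913,2.9958)
  v5: (1-0.379)·(-2.38,-0.58) + 0.379·(-4.78,-1.47) = (-3.2896,-0.9173)
  v6: (1-0.379)·(-0.23,-2.15) + 0.379·(-2.12,-7.13) = (-0.9463,-4.0374)
  v7: (1-0.379)·(1.55,-3.02) + 0.379·(1.69,-6.72) = (1.6031,-4.4223)
  v8: (1-0.379)·(3.97,-2.69) + 0.379·(2.84,-3.54) = (3.5417,-3.0122)
Shoelace sum Σ(x_i·y_{i+1} − x_{i+1}·y_i):
  i=1: 3.3768·2.2242 − 1.5353·0.1985 = +7.2060 (running +7.2060)
  i=2: 1.5353·4.0111 − -1.9744·2.2242 = +10.5496 (running +17.7556)
  i=3: -1.9744·2.9958 − -4.1913·4.0111 = +10.8966 (running +28.6522)
  i=4: -4.1913·-0.9173 − -3.2896·2.9958 = +13.6999 (running +42.3521)
  i=5: -3.2896·-4.0374 − -0.9463·-0.9173 = +12.4134 (running +54.7656)
  i=6: -0.9463·-4.4223 − 1.6031·-4.0374 = +10.6571 (running +65.4227)
  i=7: 1.6031·-3.0122 − 3.5417·-4.4223 = +10.8339 (running +76.2566)
  i=8: 3.5417·0.1985 − 3.3768·-3.0122 = +10.8743 (running +87.1309)
Area = |Σ|/2 = |87.1309|/2 = 43.5654

Area at t=0.379: 43.5654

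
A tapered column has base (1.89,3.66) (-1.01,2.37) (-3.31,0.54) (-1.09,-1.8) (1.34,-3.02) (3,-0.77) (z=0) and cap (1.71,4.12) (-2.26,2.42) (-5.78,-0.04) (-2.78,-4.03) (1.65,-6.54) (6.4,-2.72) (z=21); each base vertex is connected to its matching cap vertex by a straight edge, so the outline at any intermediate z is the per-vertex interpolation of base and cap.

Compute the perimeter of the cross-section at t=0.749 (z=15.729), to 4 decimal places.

Perimeter at t=0.749: 29.5686

Cross-section at t=0.749: each vertex is (1-t)·p0[i] + t·p1[i].
  v1: (1-0.749)·(1.89,3.66) + 0.749·(1.71,4.12) = (1.7552,4.0045)
  v2: (1-0.749)·(-1.01,2.37) + 0.749·(-2.26,2.42) = (-1.9463,2.4074)
  v3: (1-0.749)·(-3.31,0.54) + 0.749·(-5.78,-0.04) = (-5.1600,0.1056)
  v4: (1-0.749)·(-1.09,-1.8) + 0.749·(-2.78,-4.03) = (-2.3558,-3.4703)
  v5: (1-0.749)·(1.34,-3.02) + 0.749·(1.65,-6.54) = (1.5722,-5.6565)
  v6: (1-0.749)·(3,-0.77) + 0.749·(6.4,-2.72) = (5.5466,-2.2306)
Perimeter = Σ |v_{i+1} − v_i|:
  edge 1→2: √(-3.7014² + -1.5971²) = 4.0313 (running 4.0313)
  edge 2→3: √(-3.2138² + -2.3019²) = 3.9531 (running 7.9844)
  edge 3→4: √(2.8042² + -3.5759²) = 4.5443 (running 12.5287)
  edge 4→5: √(3.9280² + -2.1862²) = 4.4954 (running 17.0241)
  edge 5→6: √(3.9744² + 3.4259²) = 5.2472 (running 22.2712)
  edge 6→1: √(-3.7914² + 6.2351²) = 7.2973 (running 29.5686)
Perimeter = 29.5686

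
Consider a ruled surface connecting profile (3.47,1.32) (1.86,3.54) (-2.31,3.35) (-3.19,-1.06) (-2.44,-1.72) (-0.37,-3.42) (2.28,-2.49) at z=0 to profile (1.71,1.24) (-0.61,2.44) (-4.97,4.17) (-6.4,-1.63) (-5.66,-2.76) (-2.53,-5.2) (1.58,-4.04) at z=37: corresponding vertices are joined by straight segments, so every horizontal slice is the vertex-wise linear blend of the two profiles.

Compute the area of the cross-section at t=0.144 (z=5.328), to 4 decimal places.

Area at t=0.144: 36.6632

Cross-section at t=0.144: each vertex is (1-t)·p0[i] + t·p1[i].
  v1: (1-0.144)·(3.47,1.32) + 0.144·(1.71,1.24) = (3.2166,1.3085)
  v2: (1-0.144)·(1.86,3.54) + 0.144·(-0.61,2.44) = (1.5043,3.3816)
  v3: (1-0.144)·(-2.31,3.35) + 0.144·(-4.97,4.17) = (-2.6930,3.4681)
  v4: (1-0.144)·(-3.19,-1.06) + 0.144·(-6.4,-1.63) = (-3.6522,-1.1421)
  v5: (1-0.144)·(-2.44,-1.72) + 0.144·(-5.66,-2.76) = (-2.9037,-1.8698)
  v6: (1-0.144)·(-0.37,-3.42) + 0.144·(-2.53,-5.2) = (-0.6810,-3.6763)
  v7: (1-0.144)·(2.28,-2.49) + 0.144·(1.58,-4.04) = (2.1792,-2.7132)
Shoelace sum Σ(x_i·y_{i+1} − x_{i+1}·y_i):
  i=1: 3.2166·3.3816 − 1.5043·1.3085 = +8.9087 (running +8.9087)
  i=2: 1.5043·3.4681 − -2.6930·3.3816 = +14.3239 (running +23.2326)
  i=3: -2.6930·-1.1421 − -3.6522·3.4681 = +15.7419 (running +38.9746)
  i=4: -3.6522·-1.8698 − -2.9037·-1.1421 = +3.5126 (running +42.4871)
  i=5: -2.9037·-3.6763 − -0.6810·-1.8698 = +9.4015 (running +51.8886)
  i=6: -0.6810·-2.7132 − 2.1792·-3.6763 = +9.8592 (running +61.7478)
  i=7: 2.1792·1.3085 − 3.2166·-2.7132 = +11.5786 (running +73.3265)
Area = |Σ|/2 = |73.3265|/2 = 36.6632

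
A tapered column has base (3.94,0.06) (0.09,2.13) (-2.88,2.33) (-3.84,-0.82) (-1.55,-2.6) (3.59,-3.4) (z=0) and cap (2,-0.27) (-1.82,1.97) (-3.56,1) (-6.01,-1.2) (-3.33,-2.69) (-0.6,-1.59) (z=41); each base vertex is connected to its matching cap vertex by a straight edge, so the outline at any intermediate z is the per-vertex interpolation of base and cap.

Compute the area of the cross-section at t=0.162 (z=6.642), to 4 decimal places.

Cross-section at t=0.162: each vertex is (1-t)·p0[i] + t·p1[i].
  v1: (1-0.162)·(3.94,0.06) + 0.162·(2,-0.27) = (3.6257,0.0065)
  v2: (1-0.162)·(0.09,2.13) + 0.162·(-1.82,1.97) = (-0.2194,2.1041)
  v3: (1-0.162)·(-2.88,2.33) + 0.162·(-3.56,1) = (-2.9902,2.1145)
  v4: (1-0.162)·(-3.84,-0.82) + 0.162·(-6.01,-1.2) = (-4.1915,-0.8816)
  v5: (1-0.162)·(-1.55,-2.6) + 0.162·(-3.33,-2.69) = (-1.8384,-2.6146)
  v6: (1-0.162)·(3.59,-3.4) + 0.162·(-0.6,-1.59) = (2.9112,-3.1068)
Shoelace sum Σ(x_i·y_{i+1} − x_{i+1}·y_i):
  i=1: 3.6257·2.1041 − -0.2194·0.0065 = +7.6302 (running +7.6302)
  i=2: -0.2194·2.1145 − -2.9902·2.1041 = +5.8276 (running +13.4578)
  i=3: -2.9902·-0.8816 − -4.1915·2.1145 = +11.4992 (running +24.9570)
  i=4: -4.1915·-2.6146 − -1.8384·-0.8816 = +9.3385 (running +34.2955)
  i=5: -1.8384·-3.1068 − 2.9112·-2.6146 = +13.3230 (running +47.6185)
  i=6: 2.9112·0.0065 − 3.6257·-3.1068 = +11.2834 (running +58.9018)
Area = |Σ|/2 = |58.9018|/2 = 29.4509

Area at t=0.162: 29.4509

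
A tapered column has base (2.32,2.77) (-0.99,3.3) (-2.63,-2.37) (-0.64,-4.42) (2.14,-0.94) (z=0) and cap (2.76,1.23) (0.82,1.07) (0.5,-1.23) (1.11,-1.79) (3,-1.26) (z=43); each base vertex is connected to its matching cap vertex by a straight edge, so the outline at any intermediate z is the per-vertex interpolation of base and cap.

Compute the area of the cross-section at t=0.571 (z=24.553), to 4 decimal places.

Cross-section at t=0.571: each vertex is (1-t)·p0[i] + t·p1[i].
  v1: (1-0.571)·(2.32,2.77) + 0.571·(2.76,1.23) = (2.5712,1.8907)
  v2: (1-0.571)·(-0.99,3.3) + 0.571·(0.82,1.07) = (0.0435,2.0267)
  v3: (1-0.571)·(-2.63,-2.37) + 0.571·(0.5,-1.23) = (-0.8428,-1.7191)
  v4: (1-0.571)·(-0.64,-4.42) + 0.571·(1.11,-1.79) = (0.3592,-2.9183)
  v5: (1-0.571)·(2.14,-0.94) + 0.571·(3,-1.26) = (2.6311,-1.1227)
Shoelace sum Σ(x_i·y_{i+1} − x_{i+1}·y_i):
  i=1: 2.5712·2.0267 − 0.0435·1.8907 = +5.1288 (running +5.1288)
  i=2: 0.0435·-1.7191 − -0.8428·2.0267 = +1.6332 (running +6.7620)
  i=3: -0.8428·-2.9183 − 0.3592·-1.7191 = +3.0770 (running +9.8390)
  i=4: 0.3592·-1.1227 − 2.6311·-2.9183 = +7.2748 (running +17.1138)
  i=5: 2.6311·1.8907 − 2.5712·-1.1227 = +7.8612 (running +24.9750)
Area = |Σ|/2 = |24.9750|/2 = 12.4875

Area at t=0.571: 12.4875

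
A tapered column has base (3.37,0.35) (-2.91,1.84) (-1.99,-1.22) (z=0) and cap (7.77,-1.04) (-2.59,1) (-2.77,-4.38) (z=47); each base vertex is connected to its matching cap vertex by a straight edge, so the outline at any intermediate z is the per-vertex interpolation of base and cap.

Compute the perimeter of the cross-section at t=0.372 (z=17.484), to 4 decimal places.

Cross-section at t=0.372: each vertex is (1-t)·p0[i] + t·p1[i].
  v1: (1-0.372)·(3.37,0.35) + 0.372·(7.77,-1.04) = (5.0068,-0.1671)
  v2: (1-0.372)·(-2.91,1.84) + 0.372·(-2.59,1) = (-2.7910,1.5275)
  v3: (1-0.372)·(-1.99,-1.22) + 0.372·(-2.77,-4.38) = (-2.2802,-2.3955)
Perimeter = Σ |v_{i+1} − v_i|:
  edge 1→2: √(-7.7978² + 1.6946²) = 7.9798 (running 7.9798)
  edge 2→3: √(0.5108² + -3.9230²) = 3.9562 (running 11.9359)
  edge 3→1: √(7.2870² + 2.2284²) = 7.6201 (running 19.5560)
Perimeter = 19.5560

Perimeter at t=0.372: 19.5560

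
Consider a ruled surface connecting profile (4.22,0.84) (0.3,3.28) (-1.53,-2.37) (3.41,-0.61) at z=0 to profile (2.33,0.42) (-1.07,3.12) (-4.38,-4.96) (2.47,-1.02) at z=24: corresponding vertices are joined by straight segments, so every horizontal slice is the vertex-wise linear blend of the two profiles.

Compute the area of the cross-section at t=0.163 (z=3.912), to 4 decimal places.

Cross-section at t=0.163: each vertex is (1-t)·p0[i] + t·p1[i].
  v1: (1-0.163)·(4.22,0.84) + 0.163·(2.33,0.42) = (3.9119,0.7715)
  v2: (1-0.163)·(0.3,3.28) + 0.163·(-1.07,3.12) = (0.0767,3.2539)
  v3: (1-0.163)·(-1.53,-2.37) + 0.163·(-4.38,-4.96) = (-1.9946,-2.7922)
  v4: (1-0.163)·(3.41,-0.61) + 0.163·(2.47,-1.02) = (3.2568,-0.6768)
Shoelace sum Σ(x_i·y_{i+1} − x_{i+1}·y_i):
  i=1: 3.9119·3.2539 − 0.0767·0.7715 = +12.6699 (running +12.6699)
  i=2: 0.0767·-2.7922 − -1.9946·3.2539 = +6.2760 (running +18.9459)
  i=3: -1.9946·-0.6768 − 3.2568·-2.7922 = +10.4435 (running +29.3894)
  i=4: 3.2568·0.7715 − 3.9119·-0.6768 = +5.1604 (running +34.5498)
Area = |Σ|/2 = |34.5498|/2 = 17.2749

Area at t=0.163: 17.2749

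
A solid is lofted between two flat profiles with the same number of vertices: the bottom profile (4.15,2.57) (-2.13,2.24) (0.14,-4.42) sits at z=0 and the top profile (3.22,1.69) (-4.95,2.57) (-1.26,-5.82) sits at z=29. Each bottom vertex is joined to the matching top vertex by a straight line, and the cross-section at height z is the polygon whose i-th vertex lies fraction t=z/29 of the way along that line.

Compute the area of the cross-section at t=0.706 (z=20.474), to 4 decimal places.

Area at t=0.706: 29.1479

Cross-section at t=0.706: each vertex is (1-t)·p0[i] + t·p1[i].
  v1: (1-0.706)·(4.15,2.57) + 0.706·(3.22,1.69) = (3.4934,1.9487)
  v2: (1-0.706)·(-2.13,2.24) + 0.706·(-4.95,2.57) = (-4.1209,2.4730)
  v3: (1-0.706)·(0.14,-4.42) + 0.706·(-1.26,-5.82) = (-0.8484,-5.4084)
Shoelace sum Σ(x_i·y_{i+1} − x_{i+1}·y_i):
  i=1: 3.4934·2.4730 − -4.1209·1.9487 = +16.6697 (running +16.6697)
  i=2: -4.1209·-5.4084 − -0.8484·2.4730 = +24.3857 (running +41.0553)
  i=3: -0.8484·1.9487 − 3.4934·-5.4084 = +17.2405 (running +58.2959)
Area = |Σ|/2 = |58.2959|/2 = 29.1479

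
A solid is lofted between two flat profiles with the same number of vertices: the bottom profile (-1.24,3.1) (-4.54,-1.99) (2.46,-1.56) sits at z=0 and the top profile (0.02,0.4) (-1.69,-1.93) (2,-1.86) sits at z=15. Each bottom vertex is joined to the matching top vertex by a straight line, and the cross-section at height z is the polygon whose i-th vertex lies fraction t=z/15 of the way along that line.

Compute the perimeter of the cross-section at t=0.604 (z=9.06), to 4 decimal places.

Cross-section at t=0.604: each vertex is (1-t)·p0[i] + t·p1[i].
  v1: (1-0.604)·(-1.24,3.1) + 0.604·(0.02,0.4) = (-0.4790,1.4692)
  v2: (1-0.604)·(-4.54,-1.99) + 0.604·(-1.69,-1.93) = (-2.8186,-1.9538)
  v3: (1-0.604)·(2.46,-1.56) + 0.604·(2,-1.86) = (2.1822,-1.7412)
Perimeter = Σ |v_{i+1} − v_i|:
  edge 1→2: √(-2.3396² + -3.4230²) = 4.1462 (running 4.1462)
  edge 2→3: √(5.0008² + 0.2126²) = 5.0053 (running 9.1514)
  edge 3→1: √(-2.6611² + 3.2104²) = 4.1699 (running 13.3213)
Perimeter = 13.3213

Perimeter at t=0.604: 13.3213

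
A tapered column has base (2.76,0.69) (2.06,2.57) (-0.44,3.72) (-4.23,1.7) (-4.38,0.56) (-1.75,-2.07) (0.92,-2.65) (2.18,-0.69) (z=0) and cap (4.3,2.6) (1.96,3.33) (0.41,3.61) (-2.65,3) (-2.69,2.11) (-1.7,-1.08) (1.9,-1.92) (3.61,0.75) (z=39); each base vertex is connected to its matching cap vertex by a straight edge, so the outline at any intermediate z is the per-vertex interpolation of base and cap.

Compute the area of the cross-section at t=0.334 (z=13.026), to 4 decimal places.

Area at t=0.334: 28.5545

Cross-section at t=0.334: each vertex is (1-t)·p0[i] + t·p1[i].
  v1: (1-0.334)·(2.76,0.69) + 0.334·(4.3,2.6) = (3.2744,1.3279)
  v2: (1-0.334)·(2.06,2.57) + 0.334·(1.96,3.33) = (2.0266,2.8238)
  v3: (1-0.334)·(-0.44,3.72) + 0.334·(0.41,3.61) = (-0.1561,3.6833)
  v4: (1-0.334)·(-4.23,1.7) + 0.334·(-2.65,3) = (-3.7023,2.1342)
  v5: (1-0.334)·(-4.38,0.56) + 0.334·(-2.69,2.11) = (-3.8155,1.0777)
  v6: (1-0.334)·(-1.75,-2.07) + 0.334·(-1.7,-1.08) = (-1.7333,-1.7393)
  v7: (1-0.334)·(0.92,-2.65) + 0.334·(1.9,-1.92) = (1.2473,-2.4062)
  v8: (1-0.334)·(2.18,-0.69) + 0.334·(3.61,0.75) = (2.6576,-0.2090)
Shoelace sum Σ(x_i·y_{i+1} − x_{i+1}·y_i):
  i=1: 3.2744·2.8238 − 2.0266·1.3279 = +6.5551 (running +6.5551)
  i=2: 2.0266·3.6833 − -0.1561·2.8238 = +7.9053 (running +14.4604)
  i=3: -0.1561·2.1342 − -3.7023·3.6833 = +13.3033 (running +27.7637)
  i=4: -3.7023·1.0777 − -3.8155·2.1342 = +4.1532 (running +31.9169)
  i=5: -3.8155·-1.7393 − -1.7333·1.0777 = +8.5045 (running +40.4213)
  i=6: -1.7333·-2.4062 − 1.2473·-1.7393 = +6.3401 (running +46.7615)
  i=7: 1.2473·-0.2090 − 2.6576·-2.4062 = +6.1340 (running +52.8955)
  i=8: 2.6576·1.3279 − 3.2744·-0.2090 = +4.2136 (running +57.1091)
Area = |Σ|/2 = |57.1091|/2 = 28.5545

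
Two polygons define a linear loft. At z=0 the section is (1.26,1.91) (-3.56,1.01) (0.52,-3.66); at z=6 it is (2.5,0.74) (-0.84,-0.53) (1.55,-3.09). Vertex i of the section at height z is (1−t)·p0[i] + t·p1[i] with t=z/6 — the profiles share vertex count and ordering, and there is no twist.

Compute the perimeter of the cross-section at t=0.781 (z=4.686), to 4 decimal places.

Perimeter at t=0.781: 12.2520

Cross-section at t=0.781: each vertex is (1-t)·p0[i] + t·p1[i].
  v1: (1-0.781)·(1.26,1.91) + 0.781·(2.5,0.74) = (2.2284,0.9962)
  v2: (1-0.781)·(-3.56,1.01) + 0.781·(-0.84,-0.53) = (-1.4357,-0.1927)
  v3: (1-0.781)·(0.52,-3.66) + 0.781·(1.55,-3.09) = (1.3244,-3.2148)
Perimeter = Σ |v_{i+1} − v_i|:
  edge 1→2: √(-3.6641² + -1.1890²) = 3.8522 (running 3.8522)
  edge 2→3: √(2.7601² + -3.0221²) = 4.0928 (running 7.9450)
  edge 3→1: √(0.9040² + 4.2111²) = 4.3070 (running 12.2520)
Perimeter = 12.2520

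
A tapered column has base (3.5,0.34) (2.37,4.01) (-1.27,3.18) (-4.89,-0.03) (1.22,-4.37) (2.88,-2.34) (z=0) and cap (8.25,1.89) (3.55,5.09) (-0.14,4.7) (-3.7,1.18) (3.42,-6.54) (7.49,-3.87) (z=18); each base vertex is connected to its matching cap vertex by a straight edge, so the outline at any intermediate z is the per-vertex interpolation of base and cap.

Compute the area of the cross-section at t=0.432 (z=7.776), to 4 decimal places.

Cross-section at t=0.432: each vertex is (1-t)·p0[i] + t·p1[i].
  v1: (1-0.432)·(3.5,0.34) + 0.432·(8.25,1.89) = (5.5520,1.0096)
  v2: (1-0.432)·(2.37,4.01) + 0.432·(3.55,5.09) = (2.8798,4.4766)
  v3: (1-0.432)·(-1.27,3.18) + 0.432·(-0.14,4.7) = (-0.7818,3.8366)
  v4: (1-0.432)·(-4.89,-0.03) + 0.432·(-3.7,1.18) = (-4.3759,0.4927)
  v5: (1-0.432)·(1.22,-4.37) + 0.432·(3.42,-6.54) = (2.1704,-5.3074)
  v6: (1-0.432)·(2.88,-2.34) + 0.432·(7.49,-3.87) = (4.8715,-3.0010)
Shoelace sum Σ(x_i·y_{i+1} − x_{i+1}·y_i):
  i=1: 5.5520·4.4766 − 2.8798·1.0096 = +21.9465 (running +21.9465)
  i=2: 2.8798·3.8366 − -0.7818·4.4766 = +14.5486 (running +36.4950)
  i=3: -0.7818·0.4927 − -4.3759·3.8366 = +16.4036 (running +52.8986)
  i=4: -4.3759·-5.3074 − 2.1704·0.4927 = +22.1555 (running +75.0541)
  i=5: 2.1704·-3.0010 − 4.8715·-5.3074 = +19.3420 (running +94.3962)
  i=6: 4.8715·1.0096 − 5.5520·-3.0010 = +21.5796 (running +115.9758)
Area = |Σ|/2 = |115.9758|/2 = 57.9879

Area at t=0.432: 57.9879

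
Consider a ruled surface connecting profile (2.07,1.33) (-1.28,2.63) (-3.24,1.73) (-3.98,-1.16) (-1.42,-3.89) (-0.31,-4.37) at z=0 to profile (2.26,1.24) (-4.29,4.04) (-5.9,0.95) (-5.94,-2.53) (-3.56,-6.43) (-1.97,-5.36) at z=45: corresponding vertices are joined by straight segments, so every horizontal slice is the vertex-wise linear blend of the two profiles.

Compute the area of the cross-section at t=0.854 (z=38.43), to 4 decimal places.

Cross-section at t=0.854: each vertex is (1-t)·p0[i] + t·p1[i].
  v1: (1-0.854)·(2.07,1.33) + 0.854·(2.26,1.24) = (2.2323,1.2531)
  v2: (1-0.854)·(-1.28,2.63) + 0.854·(-4.29,4.04) = (-3.8505,3.8341)
  v3: (1-0.854)·(-3.24,1.73) + 0.854·(-5.9,0.95) = (-5.5116,1.0639)
  v4: (1-0.854)·(-3.98,-1.16) + 0.854·(-5.94,-2.53) = (-5.6538,-2.3300)
  v5: (1-0.854)·(-1.42,-3.89) + 0.854·(-3.56,-6.43) = (-3.2476,-6.0592)
  v6: (1-0.854)·(-0.31,-4.37) + 0.854·(-1.97,-5.36) = (-1.7276,-5.2155)
Shoelace sum Σ(x_i·y_{i+1} − x_{i+1}·y_i):
  i=1: 2.2323·3.8341 − -3.8505·1.2531 = +13.3841 (running +13.3841)
  i=2: -3.8505·1.0639 − -5.5116·3.8341 = +17.0359 (running +30.4199)
  i=3: -5.5116·-2.3300 − -5.6538·1.0639 = +18.8570 (running +49.2770)
  i=4: -5.6538·-6.0592 − -3.2476·-2.3300 = +26.6908 (running +75.9677)
  i=5: -3.2476·-5.2155 − -1.7276·-6.0592 = +6.4695 (running +82.4372)
  i=6: -1.7276·1.2531 − 2.2323·-5.2155 = +9.4773 (running +91.9145)
Area = |Σ|/2 = |91.9145|/2 = 45.9572

Area at t=0.854: 45.9572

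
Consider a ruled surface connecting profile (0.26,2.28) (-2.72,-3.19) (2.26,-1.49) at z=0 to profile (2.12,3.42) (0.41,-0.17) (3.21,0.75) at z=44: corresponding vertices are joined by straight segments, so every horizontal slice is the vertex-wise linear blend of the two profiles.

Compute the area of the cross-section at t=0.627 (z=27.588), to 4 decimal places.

Area at t=0.627: 6.4303

Cross-section at t=0.627: each vertex is (1-t)·p0[i] + t·p1[i].
  v1: (1-0.627)·(0.26,2.28) + 0.627·(2.12,3.42) = (1.4262,2.9948)
  v2: (1-0.627)·(-2.72,-3.19) + 0.627·(0.41,-0.17) = (-0.7575,-1.2965)
  v3: (1-0.627)·(2.26,-1.49) + 0.627·(3.21,0.75) = (2.8556,-0.0855)
Shoelace sum Σ(x_i·y_{i+1} − x_{i+1}·y_i):
  i=1: 1.4262·-1.2965 − -0.7575·2.9948 = +0.4195 (running +0.4195)
  i=2: -0.7575·-0.0855 − 2.8556·-1.2965 = +3.7670 (running +4.1865)
  i=3: 2.8556·2.9948 − 1.4262·-0.0855 = +8.6740 (running +12.8605)
Area = |Σ|/2 = |12.8605|/2 = 6.4303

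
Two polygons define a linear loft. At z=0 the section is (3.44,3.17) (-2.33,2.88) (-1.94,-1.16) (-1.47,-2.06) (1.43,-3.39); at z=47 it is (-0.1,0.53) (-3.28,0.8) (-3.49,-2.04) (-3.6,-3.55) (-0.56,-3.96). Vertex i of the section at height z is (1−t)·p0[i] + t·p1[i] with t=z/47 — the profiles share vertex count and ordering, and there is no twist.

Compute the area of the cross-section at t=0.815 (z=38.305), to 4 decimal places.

Cross-section at t=0.815: each vertex is (1-t)·p0[i] + t·p1[i].
  v1: (1-0.815)·(3.44,3.17) + 0.815·(-0.1,0.53) = (0.5549,1.0184)
  v2: (1-0.815)·(-2.33,2.88) + 0.815·(-3.28,0.8) = (-3.1042,1.1848)
  v3: (1-0.815)·(-1.94,-1.16) + 0.815·(-3.49,-2.04) = (-3.2033,-1.8772)
  v4: (1-0.815)·(-1.47,-2.06) + 0.815·(-3.6,-3.55) = (-3.2059,-3.2743)
  v5: (1-0.815)·(1.43,-3.39) + 0.815·(-0.56,-3.96) = (-0.1918,-3.8546)
Shoelace sum Σ(x_i·y_{i+1} − x_{i+1}·y_i):
  i=1: 0.5549·1.1848 − -3.1042·1.0184 = +3.8188 (running +3.8188)
  i=2: -3.1042·-1.8772 − -3.2033·1.1848 = +9.6225 (running +13.4413)
  i=3: -3.2033·-3.2743 − -3.2059·-1.8772 = +4.4704 (running +17.9117)
  i=4: -3.2059·-3.8546 − -0.1918·-3.2743 = +11.7293 (running +29.6410)
  i=5: -0.1918·1.0184 − 0.5549·-3.8546 = +1.9435 (running +31.5845)
Area = |Σ|/2 = |31.5845|/2 = 15.7922

Area at t=0.815: 15.7922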